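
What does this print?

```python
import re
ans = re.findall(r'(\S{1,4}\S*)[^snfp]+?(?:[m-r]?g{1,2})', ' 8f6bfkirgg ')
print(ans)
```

['8f6bfkir']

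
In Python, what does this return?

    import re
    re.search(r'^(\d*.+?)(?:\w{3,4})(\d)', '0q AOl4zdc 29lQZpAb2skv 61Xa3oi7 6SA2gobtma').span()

Pattern: anchored at the start of the string; then zero or more of a digit, then one or more of any character (lazy) (captured); then 3 to 4 of a word character (non-capturing group); then a digit (captured).
A non-greedy quantifier consumes as few characters as it can — just enough that the remainder of the pattern still matches from where it stops; whatever follows it matches normally.
`search` walks the string left to right and returns the first match it finds.
The match spans [0:7] → '0q AOl4'.
Captured: group 1 = '0q ', group 2 = '4'.

(0, 7)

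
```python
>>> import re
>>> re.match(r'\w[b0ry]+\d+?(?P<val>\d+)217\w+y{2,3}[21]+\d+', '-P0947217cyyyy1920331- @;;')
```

The pattern matches a word character, then one or more of one of [b0ry], then one or more of a digit (lazy); then one or more of a digit (captured as 'val'); then the literal '21', then the literal '7', then one or more of a word character; then 2 to 3 of the literal 'y', then one or more of one of [21]; then one or more of a digit.
`re.match` only tries the pattern at the start of the string.
Here the pattern fails at index 0, so the call returns None.

None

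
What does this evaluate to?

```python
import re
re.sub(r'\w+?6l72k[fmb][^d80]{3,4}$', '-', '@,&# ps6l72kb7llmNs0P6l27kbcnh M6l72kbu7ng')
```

Pattern: one or more of a word character (lazy), then the literal '6l7', then the literal '2k'; then one of [fmb], then 3 to 4 of any character except [d80]; then anchored at the end.
Every occurrence is swapped for '-'.

'@,&# ps6l72kb7llmNs0P6l27kbcnh -'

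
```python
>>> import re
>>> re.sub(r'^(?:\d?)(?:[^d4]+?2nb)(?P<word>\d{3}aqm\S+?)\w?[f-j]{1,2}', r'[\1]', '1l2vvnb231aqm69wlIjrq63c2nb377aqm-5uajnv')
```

This matches anchored at the start of the string; then optionally a digit (non-capturing group); then one or more of any character except [d4] (lazy), then the literal '2nb' (non-capturing group); then exactly 3 of a digit, then the literal 'aqm', then one or more of a non-whitespace character (lazy) (captured as 'word'); then optionally a word character, then 1 to 2 of a character in [f-j].
A `+?`/`*?`/`{m,n}?` starts at its minimum and grows only as far as needed for what follows to match.
Matches: at [0:38] → '1l2vvnb231aqm69wlIjrq63c2nb377aqm-5uaj'.
`\1` in the replacement pulls in group 1's text for each match.

'[377aqm-5u]nv'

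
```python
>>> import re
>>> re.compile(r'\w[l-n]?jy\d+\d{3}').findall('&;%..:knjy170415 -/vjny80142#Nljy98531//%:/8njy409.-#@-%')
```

['knjy170415', 'Nljy98531']

The pattern matches a word character, then optionally a character in [l-n], then the literal 'jy'; then one or more of a digit, then exactly 3 of a digit.
With no groups in the pattern, `findall` gives back each whole match — 2 here.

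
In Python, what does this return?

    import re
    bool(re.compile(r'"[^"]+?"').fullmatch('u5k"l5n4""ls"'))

False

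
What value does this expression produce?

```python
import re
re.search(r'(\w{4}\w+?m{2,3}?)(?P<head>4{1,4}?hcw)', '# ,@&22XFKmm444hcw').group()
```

'22XFKmm444hcw'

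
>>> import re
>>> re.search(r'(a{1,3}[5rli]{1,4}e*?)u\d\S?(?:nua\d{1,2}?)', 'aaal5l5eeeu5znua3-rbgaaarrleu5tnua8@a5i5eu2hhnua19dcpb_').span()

(0, 17)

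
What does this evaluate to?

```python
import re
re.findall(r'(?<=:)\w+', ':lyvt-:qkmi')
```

['lyvt', 'qkmi']

The positive lookaround only admits positions where the adjacent text matches; those characters stay outside the span.
Walking the string: at [1:5] → 'lyvt'; at [7:11] → 'qkmi'.
No capturing groups, so `findall` returns the 2 full match strings.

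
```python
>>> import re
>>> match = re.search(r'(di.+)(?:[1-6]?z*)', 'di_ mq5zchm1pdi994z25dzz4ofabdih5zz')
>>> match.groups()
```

The match spans [0:35] → 'di_ mq5zchm1pdi994z25dzz4ofabdih5zz'.
Captured: group 1 = 'di_ mq5zchm1pdi994z25dzz4ofabdih5zz'.

('di_ mq5zchm1pdi994z25dzz4ofabdih5zz',)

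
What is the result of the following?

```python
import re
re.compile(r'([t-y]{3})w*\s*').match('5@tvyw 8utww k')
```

None

`re.match` only tries the pattern at the start of the string.
Here position 0 doesn't satisfy it, so the call returns None.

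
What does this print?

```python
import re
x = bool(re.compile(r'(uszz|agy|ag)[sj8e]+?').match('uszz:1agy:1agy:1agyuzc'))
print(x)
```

`re.match` won't scan ahead — the pattern has to work from the very first character.
Here the pattern fails at index 0, so the call returns None, and `bool(None)` is False.

False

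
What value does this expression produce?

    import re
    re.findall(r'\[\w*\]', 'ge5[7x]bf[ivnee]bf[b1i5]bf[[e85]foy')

['[7x]', '[ivnee]', '[b1i5]', '[e85]']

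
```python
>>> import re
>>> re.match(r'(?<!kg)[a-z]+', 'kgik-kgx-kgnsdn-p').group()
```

'kgik'

`re.match` won't scan ahead — the pattern has to work from the very first character.
The match spans [0:4] → 'kgik'.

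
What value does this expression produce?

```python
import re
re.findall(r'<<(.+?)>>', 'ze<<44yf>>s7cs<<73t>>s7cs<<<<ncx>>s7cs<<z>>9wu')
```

['44yf', '73t', '<<ncx', 'z']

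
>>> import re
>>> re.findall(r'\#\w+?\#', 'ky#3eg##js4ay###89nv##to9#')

['#3eg#', '#js4ay#', '#89nv#', '#to9#']

Matches: at [2:7] → '#3eg#'; at [7:14] → '#js4ay#'; at [15:21] → '#89nv#'; at [21:26] → '#to9#'.
No capturing groups, so `findall` returns the 4 full match strings.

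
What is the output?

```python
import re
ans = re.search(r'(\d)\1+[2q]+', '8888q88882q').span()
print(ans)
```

(0, 5)

`\1` is not a pattern — it's the concrete string captured by group 1, re-applied verbatim.
The match spans [0:5] → '8888q'.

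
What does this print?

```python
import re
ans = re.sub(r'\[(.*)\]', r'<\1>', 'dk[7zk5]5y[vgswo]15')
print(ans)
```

dk<7zk5]5y[vgswo>15

Matches: at [2:17] → '[7zk5]5y[vgswo]'.
The replacement refers to a captured group, so each match is rewritten using its own captured text.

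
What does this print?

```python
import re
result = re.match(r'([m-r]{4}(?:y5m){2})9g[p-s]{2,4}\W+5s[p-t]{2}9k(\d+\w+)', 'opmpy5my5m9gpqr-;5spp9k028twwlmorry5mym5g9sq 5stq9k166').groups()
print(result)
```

The match spans [0:44] → 'opmpy5my5m9gpqr-;5spp9k028twwlmorry5mym5g9sq'.
Captured: group 1 = 'opmpy5my5m', group 2 = '028twwlmorry5mym5g9sq'.

('opmpy5my5m', '028twwlmorry5mym5g9sq')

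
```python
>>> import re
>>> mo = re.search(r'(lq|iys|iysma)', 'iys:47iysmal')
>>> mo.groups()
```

('iys',)

`search` walks the string left to right and returns the first match it finds.
The match spans [0:3] → 'iys'.
Captured: group 1 = 'iys'.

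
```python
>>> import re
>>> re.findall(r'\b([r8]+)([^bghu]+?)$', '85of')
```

[('8', '5of')]

The pattern matches a word boundary (`\b`, zero-width); then one or more of one of [r8] (captured); then one or more of any character except [bghu] (lazy) (captured); then anchored at the end.
Matches: at [0:4] match '85of', groups = ('8', '5of').
2 groups means the one result is a tuple of 2 captured strings — 1 here.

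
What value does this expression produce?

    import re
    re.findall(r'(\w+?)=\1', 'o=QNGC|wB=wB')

After group 1 captures some text, `\1` only succeeds where that same text appears again.
One capturing group, so `findall` returns just the captured substring from the one match — 1 in all.

['wB']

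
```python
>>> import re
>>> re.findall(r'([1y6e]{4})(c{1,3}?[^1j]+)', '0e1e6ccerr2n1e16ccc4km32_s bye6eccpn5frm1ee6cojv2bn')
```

[('e1e6', 'ccerr2n'), ('1e16', 'ccc4km32_s bye6eccpn5frm'), ('1ee6', 'co')]

Pattern: exactly 4 of one of [1y6e] (captured); then 1 to 3 of the literal 'c' (lazy), then one or more of any character except [1j] (captured).
Walking the string: at [1:12] match 'e1e6ccerr2n', groups = ('e1e6', 'ccerr2n'); at [12:40] match '1e16ccc4km32_s bye6eccpn5frm', groups = ('1e16', 'ccc4km32_s bye6eccpn5frm'); at [40:46] match '1ee6co', groups = ('1ee6', 'co').
2 groups means each result is a tuple of 2 captured strings — 3 here.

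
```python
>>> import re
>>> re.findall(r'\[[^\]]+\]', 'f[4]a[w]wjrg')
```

Scanning left to right: at [1:4] → '[4]'; at [5:8] → '[w]'.
No capturing groups, so `findall` returns the 2 full match strings.

['[4]', '[w]']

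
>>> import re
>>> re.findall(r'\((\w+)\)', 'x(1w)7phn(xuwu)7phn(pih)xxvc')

Matches: at [1:5] match '(1w)', group 1 = '1w'; at [9:15] match '(xuwu)', group 1 = 'xuwu'; at [19:24] match '(pih)', group 1 = 'pih'.
With a single group, `findall` returns only what that group captured — 3 items.

['1w', 'xuwu', 'pih']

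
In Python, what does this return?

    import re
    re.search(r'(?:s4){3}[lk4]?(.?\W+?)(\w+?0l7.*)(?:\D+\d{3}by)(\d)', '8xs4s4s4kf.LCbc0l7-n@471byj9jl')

The pattern matches the literal 's4' repeated 3 times, then optionally one of [lk4]; then optionally any character, then one or more of a non-word character (lazy) (captured); then one or more of a word character (lazy), then the literal '0l7', then zero or more of any character (captured); then one or more of a non-digit, then exactly 3 of a digit, then the literal 'by' (non-capturing group); then a digit (captured).
Here the pattern never matches, so the call returns None.

None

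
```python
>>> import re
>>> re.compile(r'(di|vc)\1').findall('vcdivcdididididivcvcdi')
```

['di', 'di', 'vc']

A backreference is literal: `\1` must see the identical characters the first group matched.
One capturing group, so `findall` returns just the captured substring from each match — 3 in all.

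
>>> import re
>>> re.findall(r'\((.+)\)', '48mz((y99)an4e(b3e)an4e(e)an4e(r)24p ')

Walking the string: at [4:33] match '((y99)an4e(b3e)an4e(e)an4e(r)', group 1 = '(y99)an4e(b3e)an4e(e)an4e(r'.
Because there's exactly one group, `findall` drops the full match and keeps group 1 from the one hit.

['(y99)an4e(b3e)an4e(e)an4e(r']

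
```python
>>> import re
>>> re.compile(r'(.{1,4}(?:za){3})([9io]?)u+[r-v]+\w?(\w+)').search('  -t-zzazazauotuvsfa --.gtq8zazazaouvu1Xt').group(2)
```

Pattern: 1 to 4 of any character, then the literal 'za' repeated 3 times (captured); then optionally one of [9io] (captured); then one or more of the literal 'u', then one or more of a character in [r-v], then optionally a word character; then one or more of a word character (captured).
Unlike `match`, `search` isn't anchored — it looks for the pattern anywhere in the string.
The match spans [24:41] → 'gtq8zazazaouvu1Xt'.
Captured: group 1 = 'gtq8zazaza', group 2 = 'o', group 3 = 'Xt'.

'o'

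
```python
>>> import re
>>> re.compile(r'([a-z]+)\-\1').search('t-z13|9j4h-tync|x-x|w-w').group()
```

A backreference is literal: `\1` must see the identical characters the first group matched.
`re.search` tries every starting position until one works.
The match spans [16:19] → 'x-x'.
Captured: group 1 = 'x'.

'x-x'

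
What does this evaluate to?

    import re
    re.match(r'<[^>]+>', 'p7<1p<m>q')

`re.match` won't scan ahead — the pattern has to work from the very first character.
Here the string doesn't start with a match, so the call returns None.

None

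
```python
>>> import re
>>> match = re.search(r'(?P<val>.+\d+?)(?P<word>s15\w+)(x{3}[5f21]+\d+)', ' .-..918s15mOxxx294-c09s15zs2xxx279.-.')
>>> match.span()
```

(0, 35)

The pattern matches one or more of any character, then one or more of a digit (lazy) (captured as 'val'); then the literal 's15', then one or more of a word character (captured as 'word'); then exactly 3 of the literal 'x', then one or more of one of [5f21], then one or more of a digit (captured).
`re.search` tries every starting position until one works.
The match spans [0:35] → ' .-..918s15mOxxx294-c09s15zs2xxx279'.
Captured: group 1 = ' .-..918s15mOxxx294-c09', group 2 = 's15zs2', group 3 = 'xxx279'.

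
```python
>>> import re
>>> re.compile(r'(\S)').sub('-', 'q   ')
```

'-   '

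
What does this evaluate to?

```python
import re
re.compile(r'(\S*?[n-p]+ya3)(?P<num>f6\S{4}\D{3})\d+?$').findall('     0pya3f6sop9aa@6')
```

Pattern: zero or more of a non-whitespace character (lazy), then one or more of a character in [n-p], then the literal 'ya3' (captured); then the literal 'f6', then exactly 4 of a non-whitespace character, then exactly 3 of a non-digit (captured as 'num'); then one or more of a digit (lazy); then anchored at the end.
Matches: at [5:20] match '0pya3f6sop9aa@6', groups = ('0pya3', 'f6sop9aa@').
With 2 capturing groups, `findall` returns a 2-tuple per match.

[('0pya3', 'f6sop9aa@')]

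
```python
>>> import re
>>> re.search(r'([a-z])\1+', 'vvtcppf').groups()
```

('v',)

A backreference is literal: `\1` must see the identical characters the first group matched.
`search` walks the string left to right and returns the first match it finds.
The match spans [0:2] → 'vv'.
Captured: group 1 = 'v'.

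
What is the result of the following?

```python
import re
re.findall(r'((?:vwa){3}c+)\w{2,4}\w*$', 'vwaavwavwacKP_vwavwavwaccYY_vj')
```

['vwavwavwacc']

With a single group, `findall` returns only what that group captured — 1 item.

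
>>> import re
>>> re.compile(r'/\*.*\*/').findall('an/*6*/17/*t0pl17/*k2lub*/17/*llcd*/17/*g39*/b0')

Scanning left to right: at [2:45] → '/*6*/17/*t0pl17/*k2lub*/17/*llcd*/17/*g39*/'.
With no groups in the pattern, `findall` gives back each whole match — 1 here.

['/*6*/17/*t0pl17/*k2lub*/17/*llcd*/17/*g39*/']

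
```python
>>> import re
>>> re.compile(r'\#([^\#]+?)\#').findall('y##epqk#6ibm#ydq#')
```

Because there's exactly one group, `findall` drops the full match and keeps group 1 from each hit.

['epqk', 'ydq']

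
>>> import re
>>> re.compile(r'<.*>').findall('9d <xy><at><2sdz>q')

['<xy><at><2sdz>']

`findall` yields the raw match text (1 of them) because the pattern has no groups.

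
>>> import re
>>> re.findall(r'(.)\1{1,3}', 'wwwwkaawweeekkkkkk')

['w', 'a', 'w', 'e', 'k', 'k']

A backreference is literal: `\1` must see the identical characters the first group matched.
With a single group, `findall` returns only what that group captured — 6 items.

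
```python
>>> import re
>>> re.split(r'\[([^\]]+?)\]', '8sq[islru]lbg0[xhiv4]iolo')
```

Matches to split on: at [3:10] → '[islru]'; at [14:21] → '[xhiv4]'.
`re.split` interleaves the captured-group text with the surrounding fragments.

['8sq', 'islru', 'lbg0', 'xhiv4', 'iolo']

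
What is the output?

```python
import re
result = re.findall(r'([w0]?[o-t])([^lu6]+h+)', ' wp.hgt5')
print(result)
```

Pattern: optionally one of [w0], then a character in [o-t] (captured); then one or more of any character except [lu6], then one or more of the literal 'h' (captured).
Walking the string: at [1:5] match 'wp.h', groups = ('wp', '.h').
With 2 capturing groups, `findall` returns a 2-tuple per match.

[('wp', '.h')]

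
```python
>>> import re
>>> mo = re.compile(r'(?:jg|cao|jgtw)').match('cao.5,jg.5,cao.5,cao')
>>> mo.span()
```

`re.match` only tries the pattern at the start of the string.
The match spans [0:3] → 'cao'.

(0, 3)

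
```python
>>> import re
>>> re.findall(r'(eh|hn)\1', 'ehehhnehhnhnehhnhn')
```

['eh', 'hn', 'hn']

After group 1 captures some text, `\1` only succeeds where that same text appears again.
Matches: at [0:4] match 'eheh', group 1 = 'eh'; at [8:12] match 'hnhn', group 1 = 'hn'; at [14:18] match 'hnhn', group 1 = 'hn'.
With a single group, `findall` returns only what that group captured — 3 items.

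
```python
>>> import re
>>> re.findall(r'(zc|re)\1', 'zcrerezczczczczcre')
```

['re', 'zc', 'zc']

`\1` has to match the exact text group 1 already captured.
Scanning left to right: at [2:6] match 'rere', group 1 = 're'; at [6:10] match 'zczc', group 1 = 'zc'; at [10:14] match 'zczc', group 1 = 'zc'.
One capturing group, so `findall` returns just the captured substring from each match — 3 in all.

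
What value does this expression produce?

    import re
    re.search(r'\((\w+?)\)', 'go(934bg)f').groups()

('934bg',)

The match spans [2:9] → '(934bg)'.
Captured: group 1 = '934bg'.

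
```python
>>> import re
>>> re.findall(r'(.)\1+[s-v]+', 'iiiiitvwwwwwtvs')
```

The backreference `\1` re-matches whatever the first group consumed, character for character.
`findall` collects group 1 from each match (2 total).

['i', 'w']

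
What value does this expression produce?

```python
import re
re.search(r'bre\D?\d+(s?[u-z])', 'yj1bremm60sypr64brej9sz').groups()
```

The match spans [16:23] → 'brej9sz'.
Captured: group 1 = 'sz'.

('sz',)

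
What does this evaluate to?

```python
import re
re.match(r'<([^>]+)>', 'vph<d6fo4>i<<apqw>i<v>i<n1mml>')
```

None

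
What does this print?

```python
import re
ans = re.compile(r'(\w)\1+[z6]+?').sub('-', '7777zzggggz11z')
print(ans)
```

After group 1 captures some text, `\1` only succeeds where that same text appears again.
Matches: at [0:5] → '7777z'; at [6:11] → 'ggggz'; at [11:14] → '11z'.
Each match is replaced by '-'.

-z--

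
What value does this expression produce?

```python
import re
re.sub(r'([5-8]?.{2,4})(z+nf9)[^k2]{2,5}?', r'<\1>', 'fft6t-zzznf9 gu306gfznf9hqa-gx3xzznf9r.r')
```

The pattern matches optionally a character in [5-8], then 2 to 4 of any character (captured); then one or more of the literal 'z', then the literal 'nf9' (captured); then 2 to 5 of any character except [k2] (lazy).
Lazy quantifiers expand one character at a time until the remainder of the pattern can match.
Matches: at [2:14] → 't6t-zzznf9 g'; at [16:26] → '06gfznf9hq'; at [28:39] → 'gx3xzznf9r.'.
`\1` in the replacement pulls in group 1's text for each match.

'ff<t6t->u3<06gf>a-<gx3x>r'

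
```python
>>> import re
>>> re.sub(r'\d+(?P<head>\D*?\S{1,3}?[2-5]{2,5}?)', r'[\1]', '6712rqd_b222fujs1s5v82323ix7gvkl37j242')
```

'[rqd_b22]2fujs[s5v823]23ix[gvkl37j24]2'

This matches one or more of a digit; then zero or more of a non-digit (lazy), then 1 to 3 of a non-whitespace character (lazy), then 2 to 5 of a character in [2-5] (lazy) (captured as 'head').
The `?` after the quantifier makes it lazy — it takes as little as possible before letting the rest of the pattern try.
Matches: at [0:11] → '6712rqd_b22'; at [16:23] → '1s5v823'; at [27:37] → '7gvkl37j24'.
`\1` in the replacement pulls in group 1's text for each match.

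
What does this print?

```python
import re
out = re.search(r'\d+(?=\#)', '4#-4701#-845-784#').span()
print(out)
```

(0, 1)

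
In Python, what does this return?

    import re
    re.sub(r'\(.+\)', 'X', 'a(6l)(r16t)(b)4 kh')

'aX4 kh'

Matches: at [1:14] → '(6l)(r16t)(b)'.
`sub` substitutes 'X' at each match site.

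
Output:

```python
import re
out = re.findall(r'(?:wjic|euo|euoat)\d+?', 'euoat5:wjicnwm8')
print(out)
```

With no groups in the pattern, `findall` gives back each whole match — 1 here.

['euoat5']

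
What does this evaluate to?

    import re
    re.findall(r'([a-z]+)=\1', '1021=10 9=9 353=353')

[]

After group 1 captures some text, `\1` only succeeds where that same text appears again.
One capturing group, so `findall` returns just the captured substring from each match — 0 in all.
Nothing in the string satisfies the pattern, so the list is empty.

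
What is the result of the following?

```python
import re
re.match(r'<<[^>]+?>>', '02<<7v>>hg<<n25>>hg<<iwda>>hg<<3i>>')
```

None

`match` is anchored at position 0; if the pattern doesn't fit there, it returns None.
Here the string doesn't start with a match, so the call returns None.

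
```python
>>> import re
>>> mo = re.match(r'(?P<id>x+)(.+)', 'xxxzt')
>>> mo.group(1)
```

'xxx'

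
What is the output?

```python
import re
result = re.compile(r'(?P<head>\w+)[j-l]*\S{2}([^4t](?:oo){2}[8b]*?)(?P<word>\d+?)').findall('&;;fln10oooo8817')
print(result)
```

[('fl', '0oooo', '8')]

The pattern matches one or more of a word character (captured as 'head'); then zero or more of a character in [j-l], then exactly 2 of a non-whitespace character; then any character except [4t], then the literal 'oo' repeated 2 times, then zero or more of one of [8b] (lazy) (captured); then one or more of a digit (lazy) (captured as 'word').
Matches: at [3:13] match 'fln10oooo8', groups = ('fl', '0oooo', '8').
With 3 capturing groups, `findall` returns a 3-tuple per match.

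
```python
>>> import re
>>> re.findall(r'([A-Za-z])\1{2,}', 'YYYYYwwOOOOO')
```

The backreference `\1` re-matches whatever the first group consumed, character for character.
With a single group, `findall` returns only what that group captured — 2 items.

['Y', 'O']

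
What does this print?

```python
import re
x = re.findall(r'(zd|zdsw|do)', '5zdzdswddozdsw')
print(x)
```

Alternation isn't longest-match — the leftmost alternative that fits at this position is chosen.
With a single group, `findall` returns only what that group captured — 4 items.

['zd', 'zd', 'do', 'zd']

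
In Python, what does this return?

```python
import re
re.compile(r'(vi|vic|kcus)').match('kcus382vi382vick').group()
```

'kcus'

`re.match` won't scan ahead — the pattern has to work from the very first character.
The match spans [0:4] → 'kcus'.
Captured: group 1 = 'kcus'.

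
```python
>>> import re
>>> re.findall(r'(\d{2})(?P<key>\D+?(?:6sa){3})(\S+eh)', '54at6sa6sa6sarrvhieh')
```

Pattern: exactly 2 of a digit (captured); then one or more of a non-digit (lazy), then the literal '6sa' repeated 3 times (captured as 'key'); then one or more of a non-whitespace character, then the literal 'eh' (captured).
Scanning left to right: at [0:20] match '54at6sa6sa6sarrvhieh', groups = ('54', 'at6sa6sa6sa', 'rrvhieh').
`findall` packs the 3 group values into a tuple for every match.

[('54', 'at6sa6sa6sa', 'rrvhieh')]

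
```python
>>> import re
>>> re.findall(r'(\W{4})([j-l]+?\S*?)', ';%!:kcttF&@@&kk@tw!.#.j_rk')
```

A non-greedy quantifier consumes as few characters as it can — just enough that the remainder of the pattern still matches from where it stops; whatever follows it matches normally.
2 groups means each result is a tuple of 2 captured strings — 3 here.

[(';%!:', 'k'), ('&@@&', 'k'), ('!.#.', 'j')]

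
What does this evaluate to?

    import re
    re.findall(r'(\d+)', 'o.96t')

['96']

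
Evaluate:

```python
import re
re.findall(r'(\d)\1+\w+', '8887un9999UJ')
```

['8']

`\1` has to match the exact text group 1 already captured.
Walking the string: at [0:12] match '8887un9999UJ', group 1 = '8'.
Because there's exactly one group, `findall` drops the full match and keeps group 1 from the one hit.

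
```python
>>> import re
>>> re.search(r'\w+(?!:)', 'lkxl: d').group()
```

'lkx'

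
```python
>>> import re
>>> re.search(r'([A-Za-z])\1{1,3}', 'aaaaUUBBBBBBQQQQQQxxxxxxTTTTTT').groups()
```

`\1` is not a pattern — it's the concrete string captured by group 1, re-applied verbatim.
`search` walks the string left to right and returns the first match it finds.
The match spans [0:4] → 'aaaa'.
Captured: group 1 = 'a'.

('a',)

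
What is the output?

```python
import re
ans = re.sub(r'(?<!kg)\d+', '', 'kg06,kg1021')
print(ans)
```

kg0,kg1

The negative lookahead/lookbehind blocks any match where the forbidden context is present.
Matches: at [3:4] → '6'; at [8:11] → '021'.
`sub` substitutes '' at each match site.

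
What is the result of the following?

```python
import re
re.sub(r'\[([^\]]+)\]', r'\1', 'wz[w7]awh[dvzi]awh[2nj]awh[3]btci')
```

Each match is replaced using the text its own group 1 captured.

'wzw7awhdvziawh2njawh3btci'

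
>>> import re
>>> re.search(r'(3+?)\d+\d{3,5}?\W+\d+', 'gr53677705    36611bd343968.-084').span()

(3, 19)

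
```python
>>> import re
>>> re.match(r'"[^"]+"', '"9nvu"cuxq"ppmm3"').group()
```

'"9nvu"'

`re.match` only tries the pattern at the start of the string.
The match spans [0:6] → '"9nvu"'.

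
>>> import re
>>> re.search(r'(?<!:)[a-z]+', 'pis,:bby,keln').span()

`(?!…)`/`(?<!…)` only lets a position through if the neighbouring text does NOT match; no characters are consumed.
Unlike `match`, `search` isn't anchored — it looks for the pattern anywhere in the string.
The match spans [0:3] → 'pis'.

(0, 3)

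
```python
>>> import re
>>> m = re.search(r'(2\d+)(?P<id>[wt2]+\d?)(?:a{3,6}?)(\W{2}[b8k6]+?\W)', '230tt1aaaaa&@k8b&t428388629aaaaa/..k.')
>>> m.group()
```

This matches the literal '2', then one or more of a digit (captured); then one or more of one of [wt2], then optionally a digit (captured as 'id'); then 3 to 6 of a literal 'a' (lazy) (non-capturing group); then exactly 2 of a non-word character, then one or more of one of [b8k6] (lazy), then a non-word character (captured).
`search` walks the string left to right and returns the first match it finds.
The match spans [0:17] → '230tt1aaaaa&@k8b&'.
Captured: group 1 = '230', group 2 = 'tt1', group 3 = '&@k8b&'.

'230tt1aaaaa&@k8b&'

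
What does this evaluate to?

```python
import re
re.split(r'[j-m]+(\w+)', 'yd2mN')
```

['yd2', 'N', '']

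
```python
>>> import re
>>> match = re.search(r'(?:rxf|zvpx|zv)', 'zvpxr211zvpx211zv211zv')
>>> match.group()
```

Branches in `(...|...)` are attempted left-to-right; the first branch that allows the whole pattern to succeed is taken.
The match spans [0:4] → 'zvpx'.

'zvpx'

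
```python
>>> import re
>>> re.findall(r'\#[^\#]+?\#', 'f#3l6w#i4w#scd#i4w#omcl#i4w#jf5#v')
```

Walking the string: at [1:7] → '#3l6w#'; at [10:15] → '#scd#'; at [18:24] → '#omcl#'; at [27:32] → '#jf5#'.
`findall` yields the raw match text (4 of them) because the pattern has no groups.

['#3l6w#', '#scd#', '#omcl#', '#jf5#']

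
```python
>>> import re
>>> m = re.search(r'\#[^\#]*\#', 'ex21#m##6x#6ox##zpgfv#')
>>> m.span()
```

(4, 7)

`re.search` tries every starting position until one works.
The match spans [4:7] → '#m#'.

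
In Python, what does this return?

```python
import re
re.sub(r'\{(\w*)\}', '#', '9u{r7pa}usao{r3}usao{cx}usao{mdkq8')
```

Matches: at [2:8] → '{r7pa}'; at [12:16] → '{r3}'; at [20:24] → '{cx}'.
Each match is replaced by '#'.

'9u#usao#usao#usao{mdkq8'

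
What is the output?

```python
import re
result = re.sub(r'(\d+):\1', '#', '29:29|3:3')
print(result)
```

#|#

A backreference is literal: `\1` must see the identical characters the first group matched.
Matches: at [0:5] → '29:29'; at [6:9] → '3:3'.
Every occurrence is swapped for '#'.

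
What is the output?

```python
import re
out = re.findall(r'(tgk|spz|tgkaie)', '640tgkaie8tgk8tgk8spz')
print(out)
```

Branches in `(...|...)` are attempted left-to-right; the first branch that allows the whole pattern to succeed is taken.
Walking the string: at [3:6] match 'tgk', group 1 = 'tgk'; at [10:13] match 'tgk', group 1 = 'tgk'; at [14:17] match 'tgk', group 1 = 'tgk'; at [18:21] match 'spz', group 1 = 'spz'.
With a single group, `findall` returns only what that group captured — 4 items.

['tgk', 'tgk', 'tgk', 'spz']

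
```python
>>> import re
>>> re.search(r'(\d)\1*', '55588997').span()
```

The backreference `\1` re-matches whatever the first group consumed, character for character.
The match spans [0:3] → '555'.

(0, 3)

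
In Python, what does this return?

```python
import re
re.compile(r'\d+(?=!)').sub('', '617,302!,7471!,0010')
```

The positive lookaround only admits positions where the adjacent text matches; those characters stay outside the span.
Every occurrence is swapped for ''.

'617,!,!,0010'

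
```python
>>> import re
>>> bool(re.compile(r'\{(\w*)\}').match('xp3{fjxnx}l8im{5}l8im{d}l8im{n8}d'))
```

`re.match` only tries the pattern at the start of the string.
Here position 0 doesn't satisfy it, so the call returns None, and `bool(None)` is False.

False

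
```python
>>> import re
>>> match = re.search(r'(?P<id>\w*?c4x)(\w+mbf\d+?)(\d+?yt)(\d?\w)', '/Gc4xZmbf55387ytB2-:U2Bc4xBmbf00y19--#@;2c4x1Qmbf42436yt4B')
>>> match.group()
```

The match spans [1:17] → 'Gc4xZmbf55387ytB'.

'Gc4xZmbf55387ytB'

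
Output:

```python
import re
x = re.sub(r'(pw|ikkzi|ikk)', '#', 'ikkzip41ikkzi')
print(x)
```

Branches in `(...|...)` are attempted left-to-right; the first branch that allows the whole pattern to succeed is taken.
Each match is replaced by '#'.

#p41#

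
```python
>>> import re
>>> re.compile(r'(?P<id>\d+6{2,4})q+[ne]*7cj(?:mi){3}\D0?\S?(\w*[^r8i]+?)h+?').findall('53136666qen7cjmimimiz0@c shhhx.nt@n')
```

[('53136666', 'c s')]

`findall` packs the 2 group values into a tuple for every match.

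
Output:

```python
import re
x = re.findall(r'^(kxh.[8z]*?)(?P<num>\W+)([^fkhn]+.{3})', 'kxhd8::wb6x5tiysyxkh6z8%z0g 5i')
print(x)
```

[('kxhd8', '::', 'wb6x5tiysyxkh6')]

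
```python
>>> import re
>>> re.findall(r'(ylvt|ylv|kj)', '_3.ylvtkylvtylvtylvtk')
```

['ylvt', 'ylvt', 'ylvt', 'ylvt']

Alternation isn't longest-match — the leftmost alternative that fits at this position is chosen.
Scanning left to right: at [3:7] match 'ylvt', group 1 = 'ylvt'; at [8:12] match 'ylvt', group 1 = 'ylvt'; at [12:16] match 'ylvt', group 1 = 'ylvt'; at [16:20] match 'ylvt', group 1 = 'ylvt'.
One capturing group, so `findall` returns just the captured substring from each match — 4 in all.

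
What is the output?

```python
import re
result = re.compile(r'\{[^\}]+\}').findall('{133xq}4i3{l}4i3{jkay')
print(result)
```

Since nothing is captured, `findall` lists the 2 matched substrings directly.

['{133xq}', '{l}']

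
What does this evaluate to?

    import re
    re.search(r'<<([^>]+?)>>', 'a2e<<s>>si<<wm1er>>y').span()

(3, 8)

The match spans [3:8] → '<<s>>'.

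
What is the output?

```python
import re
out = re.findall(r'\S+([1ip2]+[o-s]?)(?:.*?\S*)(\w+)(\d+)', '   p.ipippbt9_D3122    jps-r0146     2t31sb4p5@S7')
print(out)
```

[('2', '4', '6'), ('p', 'S', '7')]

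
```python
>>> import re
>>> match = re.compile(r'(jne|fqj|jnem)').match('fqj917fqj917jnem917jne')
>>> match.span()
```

With `match`, the pattern is implicitly anchored at the beginning.
The match spans [0:3] → 'fqj'.

(0, 3)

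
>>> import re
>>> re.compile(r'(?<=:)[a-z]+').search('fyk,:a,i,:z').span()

(5, 6)

The positive lookaround only admits positions where the adjacent text matches; those characters stay outside the span.
`re.search` tries every starting position until one works.
The match spans [5:6] → 'a'.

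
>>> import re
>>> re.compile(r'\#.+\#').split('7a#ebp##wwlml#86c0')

['7a', '86c0']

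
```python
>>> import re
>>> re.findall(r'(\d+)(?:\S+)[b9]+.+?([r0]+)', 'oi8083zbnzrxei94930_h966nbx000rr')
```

The pattern matches one or more of a digit (captured); then one or more of a non-whitespace character (non-capturing group); then one or more of one of [b9], then one or more of any character (lazy); then one or more of one of [r0] (captured).
Lazy quantifiers expand one character at a time until the remainder of the pattern can match.
Scanning left to right: at [2:32] match '8083zbnzrxei94930_h966nbx000rr', groups = ('8083', '000rr').
Multiple groups make `findall` return tuples — one 2-tuple for the one match.

[('8083', '000rr')]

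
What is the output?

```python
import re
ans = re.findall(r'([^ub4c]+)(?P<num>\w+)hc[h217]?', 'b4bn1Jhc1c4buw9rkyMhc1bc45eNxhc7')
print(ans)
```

[('n1Jh', 'c1c4buw9rkyMhc1bc45eNx')]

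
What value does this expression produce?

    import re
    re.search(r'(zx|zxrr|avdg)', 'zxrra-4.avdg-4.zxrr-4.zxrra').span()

(0, 2)

Branches in `(...|...)` are attempted left-to-right; the first branch that allows the whole pattern to succeed is taken.
The match spans [0:2] → 'zx'.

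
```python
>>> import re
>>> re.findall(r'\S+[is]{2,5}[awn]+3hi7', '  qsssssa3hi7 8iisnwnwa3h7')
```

The pattern matches one or more of a non-whitespace character, then 2 to 5 of one of [is]; then one or more of one of [awn], then the literal '3', then the literal 'hi7'.
Walking the string: at [2:13] → 'qsssssa3hi7'.
With no groups in the pattern, `findall` gives back each whole match — 1 here.

['qsssssa3hi7']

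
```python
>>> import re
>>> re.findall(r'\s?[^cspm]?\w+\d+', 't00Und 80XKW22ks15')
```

With no groups in the pattern, `findall` gives back each whole match — 2 here.

['t00', ' 80XKW22ks15']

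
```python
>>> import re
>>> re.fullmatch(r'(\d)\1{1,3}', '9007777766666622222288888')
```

`re.fullmatch` is like wrapping the pattern in `^…$` (in single-line mode).
Here the pattern can't cover the whole string, so the call returns None.

None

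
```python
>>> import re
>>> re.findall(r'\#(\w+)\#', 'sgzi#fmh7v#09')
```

['fmh7v']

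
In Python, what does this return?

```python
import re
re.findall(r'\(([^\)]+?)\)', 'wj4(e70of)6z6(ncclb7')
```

['e70of']

With a single group, `findall` returns only what that group captured — 1 item.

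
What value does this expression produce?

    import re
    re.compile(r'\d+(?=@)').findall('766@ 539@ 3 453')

['766', '539']

The positive lookaround only admits positions where the adjacent text matches; those characters stay outside the span.
Walking the string: at [0:3] → '766'; at [5:8] → '539'.
`findall` yields the raw match text (2 of them) because the pattern has no groups.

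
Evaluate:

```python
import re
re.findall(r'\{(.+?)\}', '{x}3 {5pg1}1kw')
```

['x', '5pg1']

Lazy quantifiers expand one character at a time until the remainder of the pattern can match.
Because there's exactly one group, `findall` drops the full match and keeps group 1 from each hit.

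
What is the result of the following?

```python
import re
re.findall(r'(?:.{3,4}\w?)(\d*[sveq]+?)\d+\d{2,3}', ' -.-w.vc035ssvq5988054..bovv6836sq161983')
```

['035ssvq', 'v']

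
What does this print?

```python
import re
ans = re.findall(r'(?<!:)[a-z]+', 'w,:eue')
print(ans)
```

['w', 'ue']

The negative lookahead/lookbehind blocks any match where the forbidden context is present.
Matches: at [0:1] → 'w'; at [4:6] → 'ue'.
Since nothing is captured, `findall` lists the 2 matched substrings directly.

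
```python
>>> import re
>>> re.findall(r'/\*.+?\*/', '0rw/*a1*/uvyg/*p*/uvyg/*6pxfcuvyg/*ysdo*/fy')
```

['/*a1*/', '/*p*/', '/*6pxfcuvyg/*ysdo*/']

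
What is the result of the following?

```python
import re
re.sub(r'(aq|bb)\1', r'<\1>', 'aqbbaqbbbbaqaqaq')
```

'aqbbaq<bb><aq>aq'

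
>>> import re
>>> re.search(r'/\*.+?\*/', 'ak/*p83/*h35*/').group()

Unlike `match`, `search` isn't anchored — it looks for the pattern anywhere in the string.
The match spans [2:14] → '/*p83/*h35*/'.

'/*p83/*h35*/'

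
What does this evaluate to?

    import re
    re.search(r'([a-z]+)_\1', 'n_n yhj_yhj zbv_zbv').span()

(0, 3)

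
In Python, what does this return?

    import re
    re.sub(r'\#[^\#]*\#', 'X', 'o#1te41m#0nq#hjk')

`sub` substitutes 'X' at each match site.

'oX0nq#hjk'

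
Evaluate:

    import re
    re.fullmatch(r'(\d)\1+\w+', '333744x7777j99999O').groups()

`\1` is not a pattern — it's the concrete string captured by group 1, re-applied verbatim.
`fullmatch` succeeds only if the pattern covers the string from start to end.
The match spans [0:18] → '333744x7777j99999O'.
Captured: group 1 = '3'.

('3',)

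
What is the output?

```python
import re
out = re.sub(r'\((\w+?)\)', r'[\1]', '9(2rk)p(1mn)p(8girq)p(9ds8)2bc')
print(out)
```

9[2rk]p[1mn]p[8girq]p[9ds8]2bc

The replacement refers to a captured group, so each match is rewritten using its own captured text.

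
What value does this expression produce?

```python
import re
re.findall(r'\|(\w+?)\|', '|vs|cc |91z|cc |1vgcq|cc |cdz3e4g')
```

['vs', '91z', '1vgcq']

Walking the string: at [0:4] match '|vs|', group 1 = 'vs'; at [7:12] match '|91z|', group 1 = '91z'; at [15:22] match '|1vgcq|', group 1 = '1vgcq'.
`findall` collects group 1 from each match (3 total).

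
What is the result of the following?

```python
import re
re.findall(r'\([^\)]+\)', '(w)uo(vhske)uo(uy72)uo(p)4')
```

['(w)', '(vhske)', '(uy72)', '(p)']

Scanning left to right: at [0:3] → '(w)'; at [5:12] → '(vhske)'; at [14:20] → '(uy72)'; at [22:25] → '(p)'.
With no groups in the pattern, `findall` gives back each whole match — 4 here.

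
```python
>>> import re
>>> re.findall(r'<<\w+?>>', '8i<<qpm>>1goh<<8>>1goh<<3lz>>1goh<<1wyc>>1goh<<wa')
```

Scanning left to right: at [2:9] → '<<qpm>>'; at [13:18] → '<<8>>'; at [22:29] → '<<3lz>>'; at [33:41] → '<<1wyc>>'.
With no groups in the pattern, `findall` gives back each whole match — 4 here.

['<<qpm>>', '<<8>>', '<<3lz>>', '<<1wyc>>']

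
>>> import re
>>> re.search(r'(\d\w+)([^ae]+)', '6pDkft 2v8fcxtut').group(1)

This matches a digit, then one or more of a word character (captured); then one or more of any character except [ae] (captured).
`re.search` tries every starting position until one works.
The match spans [0:16] → '6pDkft 2v8fcxtut'.
Captured: group 1 = '6pDkft', group 2 = ' 2v8fcxtut'.

'6pDkft'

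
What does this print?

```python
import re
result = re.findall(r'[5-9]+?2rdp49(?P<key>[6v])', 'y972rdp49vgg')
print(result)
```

['v']

Pattern: one or more of a character in [5-9] (lazy); then the literal '2rd', then the literal 'p49'; then one of [6v] (captured as 'key').
Walking the string: at [1:10] match '972rdp49v', group 1 = 'v'.
With a single group, `findall` returns only what that group captured — 1 item.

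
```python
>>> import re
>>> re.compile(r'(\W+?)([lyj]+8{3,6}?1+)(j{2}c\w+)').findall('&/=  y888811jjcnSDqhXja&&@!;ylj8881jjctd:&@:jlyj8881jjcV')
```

[('&/=  ', 'y888811', 'jjcnSDqhXja'), ('&&@!;', 'ylj8881', 'jjctd'), (':&@:', 'jlyj8881', 'jjcV')]

This matches one or more of a non-word character (lazy) (captured); then one or more of one of [lyj], then 3 to 6 of the literal '8' (lazy), then one or more of the literal '1' (captured); then exactly 2 of the literal 'j', then the literal 'c', then one or more of a word character (captured).
Walking the string: at [0:23] match '&/=  y888811jjcnSDqhXja', groups = ('&/=  ', 'y888811', 'jjcnSDqhXja'); at [23:40] match '&&@!;ylj8881jjctd', groups = ('&&@!;', 'ylj8881', 'jjctd'); at [40:56] match ':&@:jlyj8881jjcV', groups = (':&@:', 'jlyj8881', 'jjcV').
`findall` packs the 3 group values into a tuple for every match.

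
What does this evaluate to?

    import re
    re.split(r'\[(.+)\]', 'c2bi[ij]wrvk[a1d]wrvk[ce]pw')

['c2bi', 'ij]wrvk[a1d]wrvk[ce', 'pw']

`re.split` interleaves the captured-group text with the surrounding fragments.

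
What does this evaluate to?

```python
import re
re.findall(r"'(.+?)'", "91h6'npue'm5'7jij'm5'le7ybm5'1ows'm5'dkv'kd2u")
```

['npue', '7jij', 'le7ybm5', 'm5']

Matches: at [4:10] match "'npue'", group 1 = 'npue'; at [12:18] match "'7jij'", group 1 = '7jij'; at [20:29] match "'le7ybm5'", group 1 = 'le7ybm5'; at [33:37] match "'m5'", group 1 = 'm5'.
`findall` collects group 1 from each match (4 total).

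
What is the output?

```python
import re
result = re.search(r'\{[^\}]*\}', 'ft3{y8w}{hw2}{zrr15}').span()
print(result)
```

The match spans [3:8] → '{y8w}'.

(3, 8)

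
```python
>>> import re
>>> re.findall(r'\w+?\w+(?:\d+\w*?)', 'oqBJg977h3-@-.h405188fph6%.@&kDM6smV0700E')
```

The pattern matches one or more of a word character (lazy), then one or more of a word character; then one or more of a digit, then zero or more of a word character (lazy) (non-capturing group).
With the lazy modifier that quantifier settles for the fewest repetitions that let the rest of the pattern succeed (the atoms after it are unaffected and can still be greedy).
Matches: at [0:10] → 'oqBJg977h3'; at [14:25] → 'h405188fph6'; at [29:40] → 'kDM6smV0700'.
No capturing groups, so `findall` returns the 3 full match strings.

['oqBJg977h3', 'h405188fph6', 'kDM6smV0700']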